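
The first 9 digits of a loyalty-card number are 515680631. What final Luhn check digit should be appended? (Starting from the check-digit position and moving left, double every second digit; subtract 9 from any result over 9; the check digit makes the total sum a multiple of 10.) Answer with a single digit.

Partial digits right→left: 1 3 6 0 8 6 5 1 5
Double every second digit counting from the check-digit position (so the 1st, 3rd, 5th, ... of the partial from the right).
  doubled (with −9 where >9): 2 3 7 1 1 → sum 14
  kept as-is: 3 0 6 1 → sum 10
Total = 14 + 10 = 24.
Check digit = (10 − (24 mod 10)) mod 10 = 6.

6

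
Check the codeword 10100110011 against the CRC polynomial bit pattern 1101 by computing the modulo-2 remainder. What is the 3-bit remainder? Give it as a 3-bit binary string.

Modulo-2 division of 10100110011 by 1101:
  pos 0: 1010 XOR 1101 = 0111
  pos 1: 1110 XOR 1101 = 0011
  pos 3: 1111 XOR 1101 = 0010
  pos 5: 1000 XOR 1101 = 0101
  pos 6: 1011 XOR 1101 = 0110
  pos 7: 1101 XOR 1101 = 0000
Remainder = 000 (zero — the frame passes the CRC check).

000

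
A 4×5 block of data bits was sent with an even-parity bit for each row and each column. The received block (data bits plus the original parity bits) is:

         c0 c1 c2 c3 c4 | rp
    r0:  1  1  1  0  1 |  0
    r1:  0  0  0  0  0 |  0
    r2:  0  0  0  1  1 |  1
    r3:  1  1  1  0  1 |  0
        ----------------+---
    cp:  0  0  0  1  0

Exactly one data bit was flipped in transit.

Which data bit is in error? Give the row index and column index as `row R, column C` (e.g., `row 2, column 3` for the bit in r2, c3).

Recompute each row's even parity and compare to rp:
  r0: data parity 0, sent rp 0 → ok
  r1: data parity 0, sent rp 0 → ok
  r2: data parity 0, sent rp 1 → mismatch
  r3: data parity 0, sent rp 0 → ok
Recompute each column's even parity and compare to cp:
  c0: data parity 0, sent cp 0 → ok
  c1: data parity 0, sent cp 0 → ok
  c2: data parity 0, sent cp 0 → ok
  c3: data parity 1, sent cp 1 → ok
  c4: data parity 1, sent cp 0 → mismatch
Exactly one row (r2) and one column (c4) fail → the flipped bit is at their intersection.

row 2, column 4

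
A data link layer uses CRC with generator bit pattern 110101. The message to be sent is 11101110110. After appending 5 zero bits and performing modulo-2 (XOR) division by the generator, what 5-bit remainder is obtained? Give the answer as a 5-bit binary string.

Append 5 zeros: 1110111011000000. Divide by 110101 (XOR where the leading bit is 1):
  pos 0: 111011 XOR 110101 = 001110
  pos 2: 111010 XOR 110101 = 001111
  pos 4: 111111 XOR 110101 = 001010
  pos 6: 101000 XOR 110101 = 011101
  pos 7: 111010 XOR 110101 = 001111
  pos 9: 111100 XOR 110101 = 001001
Remainder (last 5 bits) = 10010. This is the CRC / FCS.

10010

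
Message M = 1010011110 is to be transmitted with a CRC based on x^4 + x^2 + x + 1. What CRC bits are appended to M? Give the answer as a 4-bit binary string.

Append 4 zeros: 10100111100000. Divide by 10111 (XOR where the leading bit is 1):
  pos 0: 10100 XOR 10111 = 00011
  pos 3: 11111 XOR 10111 = 01000
  pos 4: 10001 XOR 10111 = 00110
  pos 6: 11000 XOR 10111 = 01111
  pos 7: 11110 XOR 10111 = 01001
  pos 8: 10010 XOR 10111 = 00101
Remainder (last 4 bits) = 1010. This is the CRC / FCS.

1010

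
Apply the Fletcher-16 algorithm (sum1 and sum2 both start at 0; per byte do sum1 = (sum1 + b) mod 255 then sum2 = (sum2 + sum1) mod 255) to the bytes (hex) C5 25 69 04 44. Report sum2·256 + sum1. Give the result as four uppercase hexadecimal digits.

F99C

Running sums (mod 255):
  after byte 0 (C5): sum1=197, sum2=197
  after byte 1 (25): sum1=234, sum2=176
  after byte 2 (69): sum1=84, sum2=5
  after byte 3 (04): sum1=88, sum2=93
  after byte 4 (44): sum1=156, sum2=249
Checksum = sum2·256 + sum1 = 249·256 + 156 = 63900 = 0xF99C.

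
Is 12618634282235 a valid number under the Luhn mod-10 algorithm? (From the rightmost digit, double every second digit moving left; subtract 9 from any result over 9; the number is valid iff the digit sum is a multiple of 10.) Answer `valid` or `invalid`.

From the right, keep odd positions and double even positions (subtract 9 from any doubled value over 9):
  doubled (positions 2,4,...): 6 4 4 6 7 3 2 → sum 32
  kept (positions 1,3,...): 5 2 8 4 6 1 2 → sum 28
Total = 60.
60 mod 10 = 0, so the number is valid.

valid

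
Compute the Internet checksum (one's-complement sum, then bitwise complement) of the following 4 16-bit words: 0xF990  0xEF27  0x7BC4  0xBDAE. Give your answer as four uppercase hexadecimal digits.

DDD3

One's-complement addition (fold any carry out of bit 15 back into bit 0):
  0xF990 + 0xEF27 = 0x1E8B7 → wrap carry → 0xE8B8
  0xE8B8 + 0x7BC4 = 0x1647C → wrap carry → 0x647D
  0x647D + 0xBDAE = 0x1222B → wrap carry → 0x222C
One's-complement sum = 0x222C.
Checksum = ~0x222C & 0xFFFF = 0xDDD3.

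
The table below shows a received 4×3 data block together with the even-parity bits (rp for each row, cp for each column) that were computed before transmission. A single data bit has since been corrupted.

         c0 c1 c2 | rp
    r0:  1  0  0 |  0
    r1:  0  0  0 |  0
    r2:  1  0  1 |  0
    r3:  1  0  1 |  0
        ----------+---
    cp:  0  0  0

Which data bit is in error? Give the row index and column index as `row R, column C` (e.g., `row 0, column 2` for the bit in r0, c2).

row 0, column 0

Recompute each row's even parity and compare to rp:
  r0: data parity 1, sent rp 0 → mismatch
  r1: data parity 0, sent rp 0 → ok
  r2: data parity 0, sent rp 0 → ok
  r3: data parity 0, sent rp 0 → ok
Recompute each column's even parity and compare to cp:
  c0: data parity 1, sent cp 0 → mismatch
  c1: data parity 0, sent cp 0 → ok
  c2: data parity 0, sent cp 0 → ok
Exactly one row (r0) and one column (c0) fail → the flipped bit is at their intersection.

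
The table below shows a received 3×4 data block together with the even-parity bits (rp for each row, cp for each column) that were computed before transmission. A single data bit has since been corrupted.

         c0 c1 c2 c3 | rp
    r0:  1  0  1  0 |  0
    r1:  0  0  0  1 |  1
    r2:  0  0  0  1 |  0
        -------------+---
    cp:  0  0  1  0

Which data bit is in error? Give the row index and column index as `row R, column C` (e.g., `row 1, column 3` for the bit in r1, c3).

Recompute each row's even parity and compare to rp:
  r0: data parity 0, sent rp 0 → ok
  r1: data parity 1, sent rp 1 → ok
  r2: data parity 1, sent rp 0 → mismatch
Recompute each column's even parity and compare to cp:
  c0: data parity 1, sent cp 0 → mismatch
  c1: data parity 0, sent cp 0 → ok
  c2: data parity 1, sent cp 1 → ok
  c3: data parity 0, sent cp 0 → ok
Exactly one row (r2) and one column (c0) fail → the flipped bit is at their intersection.

row 2, column 0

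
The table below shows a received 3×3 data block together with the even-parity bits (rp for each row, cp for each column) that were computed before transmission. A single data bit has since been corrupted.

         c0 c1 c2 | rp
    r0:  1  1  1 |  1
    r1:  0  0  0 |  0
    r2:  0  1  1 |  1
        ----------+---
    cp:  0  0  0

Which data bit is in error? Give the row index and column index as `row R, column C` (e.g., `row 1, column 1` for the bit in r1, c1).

row 2, column 0

Recompute each row's even parity and compare to rp:
  r0: data parity 1, sent rp 1 → ok
  r1: data parity 0, sent rp 0 → ok
  r2: data parity 0, sent rp 1 → mismatch
Recompute each column's even parity and compare to cp:
  c0: data parity 1, sent cp 0 → mismatch
  c1: data parity 0, sent cp 0 → ok
  c2: data parity 0, sent cp 0 → ok
Exactly one row (r2) and one column (c0) fail → the flipped bit is at their intersection.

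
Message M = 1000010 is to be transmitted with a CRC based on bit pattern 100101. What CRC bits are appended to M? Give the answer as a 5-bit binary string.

01101

Append 5 zeros: 100001000000. Divide by 100101 (XOR where the leading bit is 1):
  pos 0: 100001 XOR 100101 = 000100
  pos 3: 100000 XOR 100101 = 000101
  pos 6: 101000 XOR 100101 = 001101
Remainder (last 5 bits) = 01101. This is the CRC / FCS.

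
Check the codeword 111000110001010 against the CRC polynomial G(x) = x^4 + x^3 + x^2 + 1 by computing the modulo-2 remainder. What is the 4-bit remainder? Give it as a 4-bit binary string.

Modulo-2 division of 111000110001010 by 11101:
  pos 0: 11100 XOR 11101 = 00001
  pos 4: 10110 XOR 11101 = 01011
  pos 5: 10110 XOR 11101 = 01011
  pos 6: 10110 XOR 11101 = 01011
  pos 7: 10111 XOR 11101 = 01010
  pos 8: 10100 XOR 11101 = 01001
  pos 9: 10011 XOR 11101 = 01110
  pos 10: 11100 XOR 11101 = 00001
Remainder = 0001 (nonzero — an error is detected).

0001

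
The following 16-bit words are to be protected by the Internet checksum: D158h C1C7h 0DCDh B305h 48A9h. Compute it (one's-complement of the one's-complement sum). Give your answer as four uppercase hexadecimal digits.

One's-complement addition (fold any carry out of bit 15 back into bit 0):
  0xD158 + 0xC1C7 = 0x1931F → wrap carry → 0x9320
  0x9320 + 0x0DCD = 0x0A0ED
  0xA0ED + 0xB305 = 0x153F2 → wrap carry → 0x53F3
  0x53F3 + 0x48A9 = 0x09C9C
One's-complement sum = 0x9C9C.
Checksum = ~0x9C9C & 0xFFFF = 0x6363.

6363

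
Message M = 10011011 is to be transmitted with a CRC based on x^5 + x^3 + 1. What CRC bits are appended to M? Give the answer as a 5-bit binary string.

Append 5 zeros: 1001101100000. Divide by 101001 (XOR where the leading bit is 1):
  pos 0: 100110 XOR 101001 = 001111
  pos 2: 111111 XOR 101001 = 010110
  pos 3: 101100 XOR 101001 = 000101
  pos 6: 101000 XOR 101001 = 000001
Remainder (last 5 bits) = 00010. This is the CRC / FCS.

00010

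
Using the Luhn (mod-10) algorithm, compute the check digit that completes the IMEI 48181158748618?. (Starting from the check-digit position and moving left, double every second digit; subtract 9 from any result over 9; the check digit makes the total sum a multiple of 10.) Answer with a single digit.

2

Partial digits right→left: 8 1 6 8 4 7 8 5 1 1 8 1 8 4
Double every second digit counting from the check-digit position (so the 1st, 3rd, 5th, ... of the partial from the right).
  doubled (with −9 where >9): 7 3 8 7 2 7 7 → sum 41
  kept as-is: 1 8 7 5 1 1 4 → sum 27
Total = 41 + 27 = 68.
Check digit = (10 − (68 mod 10)) mod 10 = 2.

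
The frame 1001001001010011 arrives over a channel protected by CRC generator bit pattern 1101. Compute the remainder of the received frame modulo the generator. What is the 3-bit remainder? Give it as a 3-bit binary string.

Modulo-2 division of 1001001001010011 by 1101:
  pos 0: 1001 XOR 1101 = 0100
  pos 1: 1000 XOR 1101 = 0101
  pos 2: 1010 XOR 1101 = 0111
  pos 3: 1111 XOR 1101 = 0010
  pos 5: 1000 XOR 1101 = 0101
  pos 6: 1011 XOR 1101 = 0110
  pos 7: 1100 XOR 1101 = 0001
  pos 10: 1100 XOR 1101 = 0001
Remainder = 111 (nonzero — an error is detected).

111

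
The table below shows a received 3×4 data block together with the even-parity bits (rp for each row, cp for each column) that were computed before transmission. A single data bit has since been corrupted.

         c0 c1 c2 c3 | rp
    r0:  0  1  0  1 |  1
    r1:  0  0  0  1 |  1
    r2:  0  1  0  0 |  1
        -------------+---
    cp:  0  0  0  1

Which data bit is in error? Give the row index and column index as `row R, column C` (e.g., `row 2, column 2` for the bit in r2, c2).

row 0, column 3

Recompute each row's even parity and compare to rp:
  r0: data parity 0, sent rp 1 → mismatch
  r1: data parity 1, sent rp 1 → ok
  r2: data parity 1, sent rp 1 → ok
Recompute each column's even parity and compare to cp:
  c0: data parity 0, sent cp 0 → ok
  c1: data parity 0, sent cp 0 → ok
  c2: data parity 0, sent cp 0 → ok
  c3: data parity 0, sent cp 1 → mismatch
Exactly one row (r0) and one column (c3) fail → the flipped bit is at their intersection.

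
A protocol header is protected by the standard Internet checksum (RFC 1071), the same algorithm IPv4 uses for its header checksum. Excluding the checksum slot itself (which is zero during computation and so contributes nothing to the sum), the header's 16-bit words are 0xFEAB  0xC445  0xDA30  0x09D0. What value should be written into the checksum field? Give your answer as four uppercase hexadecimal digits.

590D

One's-complement addition (fold any carry out of bit 15 back into bit 0):
  0xFEAB + 0xC445 = 0x1C2F0 → wrap carry → 0xC2F1
  0xC2F1 + 0xDA30 = 0x19D21 → wrap carry → 0x9D22
  0x9D22 + 0x09D0 = 0x0A6F2
One's-complement sum = 0xA6F2.
Checksum = ~0xA6F2 & 0xFFFF = 0x590D.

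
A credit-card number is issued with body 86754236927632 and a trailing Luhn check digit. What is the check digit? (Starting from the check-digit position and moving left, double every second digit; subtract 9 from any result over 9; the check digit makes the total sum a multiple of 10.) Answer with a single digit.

Partial digits right→left: 2 3 6 7 2 9 6 3 2 4 5 7 6 8
Double every second digit counting from the check-digit position (so the 1st, 3rd, 5th, ... of the partial from the right).
  doubled (with −9 where >9): 4 3 4 3 4 1 3 → sum 22
  kept as-is: 3 7 9 3 4 7 8 → sum 41
Total = 22 + 41 = 63.
Check digit = (10 − (63 mod 10)) mod 10 = 7.

7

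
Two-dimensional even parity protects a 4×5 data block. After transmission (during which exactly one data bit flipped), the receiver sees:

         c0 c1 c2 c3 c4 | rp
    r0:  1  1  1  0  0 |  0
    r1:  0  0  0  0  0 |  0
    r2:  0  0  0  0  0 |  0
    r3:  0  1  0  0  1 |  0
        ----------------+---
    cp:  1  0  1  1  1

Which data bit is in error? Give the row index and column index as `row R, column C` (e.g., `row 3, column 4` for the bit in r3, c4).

row 0, column 3

Recompute each row's even parity and compare to rp:
  r0: data parity 1, sent rp 0 → mismatch
  r1: data parity 0, sent rp 0 → ok
  r2: data parity 0, sent rp 0 → ok
  r3: data parity 0, sent rp 0 → ok
Recompute each column's even parity and compare to cp:
  c0: data parity 1, sent cp 1 → ok
  c1: data parity 0, sent cp 0 → ok
  c2: data parity 1, sent cp 1 → ok
  c3: data parity 0, sent cp 1 → mismatch
  c4: data parity 1, sent cp 1 → ok
Exactly one row (r0) and one column (c3) fail → the flipped bit is at their intersection.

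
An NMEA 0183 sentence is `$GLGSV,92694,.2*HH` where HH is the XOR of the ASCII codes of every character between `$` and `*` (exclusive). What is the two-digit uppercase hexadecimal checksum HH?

65

XOR the ASCII codes of the payload characters:
  'G' = 0x47 → acc = 0x47
  'L' = 0x4C → acc = 0x0B
  'G' = 0x47 → acc = 0x4C
  'S' = 0x53 → acc = 0x1F
  'V' = 0x56 → acc = 0x49
  ',' = 0x2C → acc = 0x65
  '9' = 0x39 → acc = 0x5C
  '2' = 0x32 → acc = 0x6E
  '6' = 0x36 → acc = 0x58
  '9' = 0x39 → acc = 0x61
  '4' = 0x34 → acc = 0x55
  ',' = 0x2C → acc = 0x79
  '.' = 0x2E → acc = 0x57
  '2' = 0x32 → acc = 0x65
Checksum = 0x65.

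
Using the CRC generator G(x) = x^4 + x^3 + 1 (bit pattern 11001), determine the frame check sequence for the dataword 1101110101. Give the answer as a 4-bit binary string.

Append 4 zeros: 11011101010000. Divide by 11001 (XOR where the leading bit is 1):
  pos 0: 11011 XOR 11001 = 00010
  pos 3: 10101 XOR 11001 = 01100
  pos 4: 11000 XOR 11001 = 00001
  pos 8: 11000 XOR 11001 = 00001
Remainder (last 4 bits) = 0010. This is the CRC / FCS.

0010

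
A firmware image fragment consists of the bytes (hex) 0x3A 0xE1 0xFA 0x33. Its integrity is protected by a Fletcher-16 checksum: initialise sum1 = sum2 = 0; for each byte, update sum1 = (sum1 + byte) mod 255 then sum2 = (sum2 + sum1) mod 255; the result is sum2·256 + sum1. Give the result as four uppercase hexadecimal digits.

B74A

Running sums (mod 255):
  after byte 0 (0x3A): sum1=58, sum2=58
  after byte 1 (0xE1): sum1=28, sum2=86
  after byte 2 (0xFA): sum1=23, sum2=109
  after byte 3 (0x33): sum1=74, sum2=183
Checksum = sum2·256 + sum1 = 183·256 + 74 = 46922 = 0xB74A.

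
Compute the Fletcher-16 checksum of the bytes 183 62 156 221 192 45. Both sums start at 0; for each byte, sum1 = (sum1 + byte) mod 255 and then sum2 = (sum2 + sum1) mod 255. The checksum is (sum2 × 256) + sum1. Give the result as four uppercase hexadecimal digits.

405E

Running sums (mod 255):
  after byte 0 (183): sum1=183, sum2=183
  after byte 1 (62): sum1=245, sum2=173
  after byte 2 (156): sum1=146, sum2=64
  after byte 3 (221): sum1=112, sum2=176
  after byte 4 (192): sum1=49, sum2=225
  after byte 5 (45): sum1=94, sum2=64
Checksum = sum2·256 + sum1 = 64·256 + 94 = 16478 = 0x405E.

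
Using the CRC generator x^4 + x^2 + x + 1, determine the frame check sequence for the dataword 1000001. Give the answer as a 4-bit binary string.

1111

Append 4 zeros: 10000010000. Divide by 10111 (XOR where the leading bit is 1):
  pos 0: 10000 XOR 10111 = 00111
  pos 2: 11101 XOR 10111 = 01010
  pos 3: 10100 XOR 10111 = 00011
  pos 6: 11000 XOR 10111 = 01111
Remainder (last 4 bits) = 1111. This is the CRC / FCS.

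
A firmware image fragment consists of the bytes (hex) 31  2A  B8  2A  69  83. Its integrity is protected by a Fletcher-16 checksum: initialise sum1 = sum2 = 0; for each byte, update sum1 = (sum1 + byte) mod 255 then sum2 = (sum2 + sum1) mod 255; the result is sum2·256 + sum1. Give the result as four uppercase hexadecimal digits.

Running sums (mod 255):
  after byte 0 (31): sum1=49, sum2=49
  after byte 1 (2A): sum1=91, sum2=140
  after byte 2 (B8): sum1=20, sum2=160
  after byte 3 (2A): sum1=62, sum2=222
  after byte 4 (69): sum1=167, sum2=134
  after byte 5 (83): sum1=43, sum2=177
Checksum = sum2·256 + sum1 = 177·256 + 43 = 45355 = 0xB12B.

B12B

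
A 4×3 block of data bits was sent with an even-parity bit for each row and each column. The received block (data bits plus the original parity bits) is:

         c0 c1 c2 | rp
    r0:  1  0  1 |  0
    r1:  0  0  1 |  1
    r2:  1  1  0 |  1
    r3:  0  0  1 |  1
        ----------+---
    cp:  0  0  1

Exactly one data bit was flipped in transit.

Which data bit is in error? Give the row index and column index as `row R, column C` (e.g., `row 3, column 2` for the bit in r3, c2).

row 2, column 1

Recompute each row's even parity and compare to rp:
  r0: data parity 0, sent rp 0 → ok
  r1: data parity 1, sent rp 1 → ok
  r2: data parity 0, sent rp 1 → mismatch
  r3: data parity 1, sent rp 1 → ok
Recompute each column's even parity and compare to cp:
  c0: data parity 0, sent cp 0 → ok
  c1: data parity 1, sent cp 0 → mismatch
  c2: data parity 1, sent cp 1 → ok
Exactly one row (r2) and one column (c1) fail → the flipped bit is at their intersection.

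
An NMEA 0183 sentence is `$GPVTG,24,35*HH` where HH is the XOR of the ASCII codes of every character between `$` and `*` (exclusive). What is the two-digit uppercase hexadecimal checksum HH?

52

XOR the ASCII codes of the payload characters:
  'G' = 0x47 → acc = 0x47
  'P' = 0x50 → acc = 0x17
  'V' = 0x56 → acc = 0x41
  'T' = 0x54 → acc = 0x15
  'G' = 0x47 → acc = 0x52
  ',' = 0x2C → acc = 0x7E
  '2' = 0x32 → acc = 0x4C
  '4' = 0x34 → acc = 0x78
  ',' = 0x2C → acc = 0x54
  '3' = 0x33 → acc = 0x67
  '5' = 0x35 → acc = 0x52
Checksum = 0x52.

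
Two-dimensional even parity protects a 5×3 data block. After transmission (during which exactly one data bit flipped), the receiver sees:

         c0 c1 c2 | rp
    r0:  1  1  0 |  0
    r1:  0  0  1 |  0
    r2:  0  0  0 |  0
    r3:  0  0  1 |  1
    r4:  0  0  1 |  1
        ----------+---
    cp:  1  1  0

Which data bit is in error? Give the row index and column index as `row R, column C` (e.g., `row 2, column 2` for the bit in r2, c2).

Recompute each row's even parity and compare to rp:
  r0: data parity 0, sent rp 0 → ok
  r1: data parity 1, sent rp 0 → mismatch
  r2: data parity 0, sent rp 0 → ok
  r3: data parity 1, sent rp 1 → ok
  r4: data parity 1, sent rp 1 → ok
Recompute each column's even parity and compare to cp:
  c0: data parity 1, sent cp 1 → ok
  c1: data parity 1, sent cp 1 → ok
  c2: data parity 1, sent cp 0 → mismatch
Exactly one row (r1) and one column (c2) fail → the flipped bit is at their intersection.

row 1, column 2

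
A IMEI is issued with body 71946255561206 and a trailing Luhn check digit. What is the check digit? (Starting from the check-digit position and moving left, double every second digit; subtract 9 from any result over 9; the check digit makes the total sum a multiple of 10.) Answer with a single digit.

2

Partial digits right→left: 6 0 2 1 6 5 5 5 2 6 4 9 1 7
Double every second digit counting from the check-digit position (so the 1st, 3rd, 5th, ... of the partial from the right).
  doubled (with −9 where >9): 3 4 3 1 4 8 2 → sum 25
  kept as-is: 0 1 5 5 6 9 7 → sum 33
Total = 25 + 33 = 58.
Check digit = (10 − (58 mod 10)) mod 10 = 2.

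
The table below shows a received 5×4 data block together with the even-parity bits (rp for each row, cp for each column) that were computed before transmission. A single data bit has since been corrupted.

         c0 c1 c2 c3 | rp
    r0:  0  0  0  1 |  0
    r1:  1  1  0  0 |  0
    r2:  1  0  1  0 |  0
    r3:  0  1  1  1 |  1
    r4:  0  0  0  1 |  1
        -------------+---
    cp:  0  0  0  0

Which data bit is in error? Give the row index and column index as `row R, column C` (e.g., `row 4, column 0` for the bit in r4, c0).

row 0, column 3

Recompute each row's even parity and compare to rp:
  r0: data parity 1, sent rp 0 → mismatch
  r1: data parity 0, sent rp 0 → ok
  r2: data parity 0, sent rp 0 → ok
  r3: data parity 1, sent rp 1 → ok
  r4: data parity 1, sent rp 1 → ok
Recompute each column's even parity and compare to cp:
  c0: data parity 0, sent cp 0 → ok
  c1: data parity 0, sent cp 0 → ok
  c2: data parity 0, sent cp 0 → ok
  c3: data parity 1, sent cp 0 → mismatch
Exactly one row (r0) and one column (c3) fail → the flipped bit is at their intersection.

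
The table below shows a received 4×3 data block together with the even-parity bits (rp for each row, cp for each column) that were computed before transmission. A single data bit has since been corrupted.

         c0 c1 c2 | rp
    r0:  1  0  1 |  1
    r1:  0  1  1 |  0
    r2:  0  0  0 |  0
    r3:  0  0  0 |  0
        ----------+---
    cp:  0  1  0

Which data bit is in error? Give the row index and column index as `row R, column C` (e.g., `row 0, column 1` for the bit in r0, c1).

row 0, column 0

Recompute each row's even parity and compare to rp:
  r0: data parity 0, sent rp 1 → mismatch
  r1: data parity 0, sent rp 0 → ok
  r2: data parity 0, sent rp 0 → ok
  r3: data parity 0, sent rp 0 → ok
Recompute each column's even parity and compare to cp:
  c0: data parity 1, sent cp 0 → mismatch
  c1: data parity 1, sent cp 1 → ok
  c2: data parity 0, sent cp 0 → ok
Exactly one row (r0) and one column (c0) fail → the flipped bit is at their intersection.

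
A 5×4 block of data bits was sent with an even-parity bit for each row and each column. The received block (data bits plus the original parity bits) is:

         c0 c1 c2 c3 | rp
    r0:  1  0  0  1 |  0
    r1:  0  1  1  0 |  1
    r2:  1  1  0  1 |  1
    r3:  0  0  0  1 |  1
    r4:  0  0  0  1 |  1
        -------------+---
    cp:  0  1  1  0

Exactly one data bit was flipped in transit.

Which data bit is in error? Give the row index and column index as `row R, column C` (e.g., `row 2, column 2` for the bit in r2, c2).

row 1, column 1

Recompute each row's even parity and compare to rp:
  r0: data parity 0, sent rp 0 → ok
  r1: data parity 0, sent rp 1 → mismatch
  r2: data parity 1, sent rp 1 → ok
  r3: data parity 1, sent rp 1 → ok
  r4: data parity 1, sent rp 1 → ok
Recompute each column's even parity and compare to cp:
  c0: data parity 0, sent cp 0 → ok
  c1: data parity 0, sent cp 1 → mismatch
  c2: data parity 1, sent cp 1 → ok
  c3: data parity 0, sent cp 0 → ok
Exactly one row (r1) and one column (c1) fail → the flipped bit is at their intersection.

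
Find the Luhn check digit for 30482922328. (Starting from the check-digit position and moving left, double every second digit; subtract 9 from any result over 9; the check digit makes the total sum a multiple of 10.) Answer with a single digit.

4

Partial digits right→left: 8 2 3 2 2 9 2 8 4 0 3
Double every second digit counting from the check-digit position (so the 1st, 3rd, 5th, ... of the partial from the right).
  doubled (with −9 where >9): 7 6 4 4 8 6 → sum 35
  kept as-is: 2 2 9 8 0 → sum 21
Total = 35 + 21 = 56.
Check digit = (10 − (56 mod 10)) mod 10 = 4.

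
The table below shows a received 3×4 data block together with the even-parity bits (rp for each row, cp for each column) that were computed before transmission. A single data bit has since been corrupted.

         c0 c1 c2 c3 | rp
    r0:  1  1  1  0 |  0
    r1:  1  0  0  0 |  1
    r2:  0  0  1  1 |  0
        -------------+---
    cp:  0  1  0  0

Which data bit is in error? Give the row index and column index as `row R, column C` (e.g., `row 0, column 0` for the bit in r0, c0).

Recompute each row's even parity and compare to rp:
  r0: data parity 1, sent rp 0 → mismatch
  r1: data parity 1, sent rp 1 → ok
  r2: data parity 0, sent rp 0 → ok
Recompute each column's even parity and compare to cp:
  c0: data parity 0, sent cp 0 → ok
  c1: data parity 1, sent cp 1 → ok
  c2: data parity 0, sent cp 0 → ok
  c3: data parity 1, sent cp 0 → mismatch
Exactly one row (r0) and one column (c3) fail → the flipped bit is at their intersection.

row 0, column 3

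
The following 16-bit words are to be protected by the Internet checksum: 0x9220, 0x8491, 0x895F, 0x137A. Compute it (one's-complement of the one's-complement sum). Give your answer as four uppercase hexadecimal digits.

One's-complement addition (fold any carry out of bit 15 back into bit 0):
  0x9220 + 0x8491 = 0x116B1 → wrap carry → 0x16B2
  0x16B2 + 0x895F = 0x0A011
  0xA011 + 0x137A = 0x0B38B
One's-complement sum = 0xB38B.
Checksum = ~0xB38B & 0xFFFF = 0x4C74.

4C74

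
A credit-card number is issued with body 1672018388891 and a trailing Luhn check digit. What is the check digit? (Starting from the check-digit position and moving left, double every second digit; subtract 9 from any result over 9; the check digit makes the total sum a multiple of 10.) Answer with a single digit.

Partial digits right→left: 1 9 8 8 8 3 8 1 0 2 7 6 1
Double every second digit counting from the check-digit position (so the 1st, 3rd, 5th, ... of the partial from the right).
  doubled (with −9 where >9): 2 7 7 7 0 5 2 → sum 30
  kept as-is: 9 8 3 1 2 6 → sum 29
Total = 30 + 29 = 59.
Check digit = (10 − (59 mod 10)) mod 10 = 1.

1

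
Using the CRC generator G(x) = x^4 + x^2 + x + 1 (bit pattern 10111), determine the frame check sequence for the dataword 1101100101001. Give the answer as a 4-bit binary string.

0001

Append 4 zeros: 11011001010010000. Divide by 10111 (XOR where the leading bit is 1):
  pos 0: 11011 XOR 10111 = 01100
  pos 1: 11000 XOR 10111 = 01111
  pos 2: 11110 XOR 10111 = 01001
  pos 3: 10011 XOR 10111 = 00100
  pos 5: 10001 XOR 10111 = 00110
  pos 7: 11000 XOR 10111 = 01111
  pos 8: 11111 XOR 10111 = 01000
  pos 9: 10000 XOR 10111 = 00111
  pos 11: 11100 XOR 10111 = 01011
  pos 12: 10110 XOR 10111 = 00001
Remainder (last 4 bits) = 0001. This is the CRC / FCS.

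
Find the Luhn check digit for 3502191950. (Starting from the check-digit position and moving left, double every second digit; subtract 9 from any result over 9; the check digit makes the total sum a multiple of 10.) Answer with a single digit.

Partial digits right→left: 0 5 9 1 9 1 2 0 5 3
Double every second digit counting from the check-digit position (so the 1st, 3rd, 5th, ... of the partial from the right).
  doubled (with −9 where >9): 0 9 9 4 1 → sum 23
  kept as-is: 5 1 1 0 3 → sum 10
Total = 23 + 10 = 33.
Check digit = (10 − (33 mod 10)) mod 10 = 7.

7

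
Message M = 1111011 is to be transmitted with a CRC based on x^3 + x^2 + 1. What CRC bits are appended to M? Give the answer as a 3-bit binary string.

Append 3 zeros: 1111011000. Divide by 1101 (XOR where the leading bit is 1):
  pos 0: 1111 XOR 1101 = 0010
  pos 2: 1001 XOR 1101 = 0100
  pos 3: 1001 XOR 1101 = 0100
  pos 4: 1000 XOR 1101 = 0101
  pos 5: 1010 XOR 1101 = 0111
  pos 6: 1110 XOR 1101 = 0011
Remainder (last 3 bits) = 011. This is the CRC / FCS.

011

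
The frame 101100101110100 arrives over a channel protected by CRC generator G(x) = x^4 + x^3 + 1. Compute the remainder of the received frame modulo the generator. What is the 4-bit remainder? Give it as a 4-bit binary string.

Modulo-2 division of 101100101110100 by 11001:
  pos 0: 10110 XOR 11001 = 01111
  pos 1: 11110 XOR 11001 = 00111
  pos 3: 11110 XOR 11001 = 00111
  pos 5: 11111 XOR 11001 = 00110
  pos 7: 11010 XOR 11001 = 00011
  pos 10: 11100 XOR 11001 = 00101
Remainder = 0101 (nonzero — an error is detected).

0101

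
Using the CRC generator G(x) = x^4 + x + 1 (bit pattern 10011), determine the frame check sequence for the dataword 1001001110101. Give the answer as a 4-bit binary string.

Append 4 zeros: 10010011101010000. Divide by 10011 (XOR where the leading bit is 1):
  pos 0: 10010 XOR 10011 = 00001
  pos 4: 10111 XOR 10011 = 00100
  pos 6: 10001 XOR 10011 = 00010
  pos 9: 10010 XOR 10011 = 00001
Remainder (last 4 bits) = 1000. This is the CRC / FCS.

1000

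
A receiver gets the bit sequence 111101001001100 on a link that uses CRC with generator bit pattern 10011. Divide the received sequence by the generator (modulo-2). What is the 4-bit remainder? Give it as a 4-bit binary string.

1111

Modulo-2 division of 111101001001100 by 10011:
  pos 0: 11110 XOR 10011 = 01101
  pos 1: 11011 XOR 10011 = 01000
  pos 2: 10000 XOR 10011 = 00011
  pos 5: 11010 XOR 10011 = 01001
  pos 6: 10010 XOR 10011 = 00001
  pos 10: 11100 XOR 10011 = 01111
Remainder = 1111 (nonzero — an error is detected).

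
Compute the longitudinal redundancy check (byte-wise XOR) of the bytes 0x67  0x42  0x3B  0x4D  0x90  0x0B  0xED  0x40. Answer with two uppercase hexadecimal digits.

65

XOR the bytes together:
  start with 0x67
  0x67 ⊕ 0x42 = 0x25
  0x25 ⊕ 0x3B = 0x1E
  0x1E ⊕ 0x4D = 0x53
  0x53 ⊕ 0x90 = 0xC3
  0xC3 ⊕ 0x0B = 0xC8
  0xC8 ⊕ 0xED = 0x25
  0x25 ⊕ 0x40 = 0x65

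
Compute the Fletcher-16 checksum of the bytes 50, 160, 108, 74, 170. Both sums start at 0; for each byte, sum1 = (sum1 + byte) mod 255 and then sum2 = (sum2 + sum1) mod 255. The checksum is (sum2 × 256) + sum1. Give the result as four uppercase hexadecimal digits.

0234

Running sums (mod 255):
  after byte 0 (50): sum1=50, sum2=50
  after byte 1 (160): sum1=210, sum2=5
  after byte 2 (108): sum1=63, sum2=68
  after byte 3 (74): sum1=137, sum2=205
  after byte 4 (170): sum1=52, sum2=2
Checksum = sum2·256 + sum1 = 2·256 + 52 = 564 = 0x0234.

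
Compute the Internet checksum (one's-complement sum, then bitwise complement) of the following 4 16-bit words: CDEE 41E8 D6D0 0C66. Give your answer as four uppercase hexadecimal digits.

One's-complement addition (fold any carry out of bit 15 back into bit 0):
  0xCDEE + 0x41E8 = 0x10FD6 → wrap carry → 0x0FD7
  0x0FD7 + 0xD6D0 = 0x0E6A7
  0xE6A7 + 0x0C66 = 0x0F30D
One's-complement sum = 0xF30D.
Checksum = ~0xF30D & 0xFFFF = 0x0CF2.

0CF2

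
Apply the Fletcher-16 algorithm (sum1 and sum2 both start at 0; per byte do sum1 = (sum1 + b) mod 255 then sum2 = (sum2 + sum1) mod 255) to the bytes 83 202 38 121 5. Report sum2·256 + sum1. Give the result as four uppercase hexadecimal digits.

Running sums (mod 255):
  after byte 0 (83): sum1=83, sum2=83
  after byte 1 (202): sum1=30, sum2=113
  after byte 2 (38): sum1=68, sum2=181
  after byte 3 (121): sum1=189, sum2=115
  after byte 4 (5): sum1=194, sum2=54
Checksum = sum2·256 + sum1 = 54·256 + 194 = 14018 = 0x36C2.

36C2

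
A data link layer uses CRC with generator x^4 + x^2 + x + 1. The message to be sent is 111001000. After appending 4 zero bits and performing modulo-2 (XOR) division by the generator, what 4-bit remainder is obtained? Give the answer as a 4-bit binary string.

0000

Append 4 zeros: 1110010000000. Divide by 10111 (XOR where the leading bit is 1):
  pos 0: 11100 XOR 10111 = 01011
  pos 1: 10111 XOR 10111 = 00000
Remainder (last 4 bits) = 0000. This is the CRC / FCS.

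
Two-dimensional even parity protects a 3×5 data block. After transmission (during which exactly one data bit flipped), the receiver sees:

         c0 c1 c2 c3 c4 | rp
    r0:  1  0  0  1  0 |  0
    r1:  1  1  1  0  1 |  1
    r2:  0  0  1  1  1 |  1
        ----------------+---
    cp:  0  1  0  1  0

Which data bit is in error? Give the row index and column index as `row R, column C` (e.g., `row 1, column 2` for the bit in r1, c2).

Recompute each row's even parity and compare to rp:
  r0: data parity 0, sent rp 0 → ok
  r1: data parity 0, sent rp 1 → mismatch
  r2: data parity 1, sent rp 1 → ok
Recompute each column's even parity and compare to cp:
  c0: data parity 0, sent cp 0 → ok
  c1: data parity 1, sent cp 1 → ok
  c2: data parity 0, sent cp 0 → ok
  c3: data parity 0, sent cp 1 → mismatch
  c4: data parity 0, sent cp 0 → ok
Exactly one row (r1) and one column (c3) fail → the flipped bit is at their intersection.

row 1, column 3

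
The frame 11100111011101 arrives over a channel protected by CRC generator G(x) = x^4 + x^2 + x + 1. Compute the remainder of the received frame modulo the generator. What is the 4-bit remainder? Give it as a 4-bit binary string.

0000

Modulo-2 division of 11100111011101 by 10111:
  pos 0: 11100 XOR 10111 = 01011
  pos 1: 10111 XOR 10111 = 00000
  pos 6: 11011 XOR 10111 = 01100
  pos 7: 11001 XOR 10111 = 01110
  pos 8: 11100 XOR 10111 = 01011
  pos 9: 10111 XOR 10111 = 00000
Remainder = 0000 (zero — the frame passes the CRC check).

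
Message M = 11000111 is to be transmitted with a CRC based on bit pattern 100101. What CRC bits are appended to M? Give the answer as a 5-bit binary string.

Append 5 zeros: 1100011100000. Divide by 100101 (XOR where the leading bit is 1):
  pos 0: 110001 XOR 100101 = 010100
  pos 1: 101001 XOR 100101 = 001100
  pos 3: 110010 XOR 100101 = 010111
  pos 4: 101110 XOR 100101 = 001011
  pos 6: 101100 XOR 100101 = 001001
Remainder (last 5 bits) = 10010. This is the CRC / FCS.

10010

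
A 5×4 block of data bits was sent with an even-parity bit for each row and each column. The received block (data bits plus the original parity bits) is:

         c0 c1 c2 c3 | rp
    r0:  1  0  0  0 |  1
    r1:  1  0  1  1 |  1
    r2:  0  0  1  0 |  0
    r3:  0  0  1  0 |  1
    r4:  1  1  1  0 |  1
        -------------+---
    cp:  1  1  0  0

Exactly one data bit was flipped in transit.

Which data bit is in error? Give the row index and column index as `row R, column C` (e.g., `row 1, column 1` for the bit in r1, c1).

row 2, column 3

Recompute each row's even parity and compare to rp:
  r0: data parity 1, sent rp 1 → ok
  r1: data parity 1, sent rp 1 → ok
  r2: data parity 1, sent rp 0 → mismatch
  r3: data parity 1, sent rp 1 → ok
  r4: data parity 1, sent rp 1 → ok
Recompute each column's even parity and compare to cp:
  c0: data parity 1, sent cp 1 → ok
  c1: data parity 1, sent cp 1 → ok
  c2: data parity 0, sent cp 0 → ok
  c3: data parity 1, sent cp 0 → mismatch
Exactly one row (r2) and one column (c3) fail → the flipped bit is at their intersection.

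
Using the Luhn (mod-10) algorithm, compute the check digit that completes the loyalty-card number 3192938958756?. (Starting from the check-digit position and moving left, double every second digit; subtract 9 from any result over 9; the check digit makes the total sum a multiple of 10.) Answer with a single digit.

2

Partial digits right→left: 6 5 7 8 5 9 8 3 9 2 9 1 3
Double every second digit counting from the check-digit position (so the 1st, 3rd, 5th, ... of the partial from the right).
  doubled (with −9 where >9): 3 5 1 7 9 9 6 → sum 40
  kept as-is: 5 8 9 3 2 1 → sum 28
Total = 40 + 28 = 68.
Check digit = (10 − (68 mod 10)) mod 10 = 2.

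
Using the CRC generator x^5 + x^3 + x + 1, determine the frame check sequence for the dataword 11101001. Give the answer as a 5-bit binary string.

00001

Append 5 zeros: 1110100100000. Divide by 101011 (XOR where the leading bit is 1):
  pos 0: 111010 XOR 101011 = 010001
  pos 1: 100010 XOR 101011 = 001001
  pos 3: 100110 XOR 101011 = 001101
  pos 5: 110100 XOR 101011 = 011111
  pos 6: 111110 XOR 101011 = 010101
  pos 7: 101010 XOR 101011 = 000001
Remainder (last 5 bits) = 00001. This is the CRC / FCS.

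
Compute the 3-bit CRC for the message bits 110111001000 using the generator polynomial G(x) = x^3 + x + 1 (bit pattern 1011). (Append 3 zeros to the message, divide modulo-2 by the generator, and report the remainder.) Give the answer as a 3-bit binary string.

Append 3 zeros: 110111001000000. Divide by 1011 (XOR where the leading bit is 1):
  pos 0: 1101 XOR 1011 = 0110
  pos 1: 1101 XOR 1011 = 0110
  pos 2: 1101 XOR 1011 = 0110
  pos 3: 1100 XOR 1011 = 0111
  pos 4: 1110 XOR 1011 = 0101
  pos 5: 1011 XOR 1011 = 0000
Remainder (last 3 bits) = 000. This is the CRC / FCS.

000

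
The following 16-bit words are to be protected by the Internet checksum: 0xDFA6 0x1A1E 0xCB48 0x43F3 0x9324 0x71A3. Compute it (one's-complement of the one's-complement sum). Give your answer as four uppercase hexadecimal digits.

F236

One's-complement addition (fold any carry out of bit 15 back into bit 0):
  0xDFA6 + 0x1A1E = 0x0F9C4
  0xF9C4 + 0xCB48 = 0x1C50C → wrap carry → 0xC50D
  0xC50D + 0x43F3 = 0x10900 → wrap carry → 0x0901
  0x0901 + 0x9324 = 0x09C25
  0x9C25 + 0x71A3 = 0x10DC8 → wrap carry → 0x0DC9
One's-complement sum = 0x0DC9.
Checksum = ~0x0DC9 & 0xFFFF = 0xF236.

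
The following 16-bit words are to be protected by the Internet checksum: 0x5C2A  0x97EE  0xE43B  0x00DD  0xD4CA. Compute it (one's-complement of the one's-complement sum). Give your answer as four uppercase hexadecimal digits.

One's-complement addition (fold any carry out of bit 15 back into bit 0):
  0x5C2A + 0x97EE = 0x0F418
  0xF418 + 0xE43B = 0x1D853 → wrap carry → 0xD854
  0xD854 + 0x00DD = 0x0D931
  0xD931 + 0xD4CA = 0x1ADFB → wrap carry → 0xADFC
One's-complement sum = 0xADFC.
Checksum = ~0xADFC & 0xFFFF = 0x5203.

5203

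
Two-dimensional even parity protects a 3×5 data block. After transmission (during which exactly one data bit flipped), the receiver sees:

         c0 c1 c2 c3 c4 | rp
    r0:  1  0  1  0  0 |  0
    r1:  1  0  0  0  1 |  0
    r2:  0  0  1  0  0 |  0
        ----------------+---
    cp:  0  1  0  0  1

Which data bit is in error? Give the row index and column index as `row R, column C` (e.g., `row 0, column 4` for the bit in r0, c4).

row 2, column 1

Recompute each row's even parity and compare to rp:
  r0: data parity 0, sent rp 0 → ok
  r1: data parity 0, sent rp 0 → ok
  r2: data parity 1, sent rp 0 → mismatch
Recompute each column's even parity and compare to cp:
  c0: data parity 0, sent cp 0 → ok
  c1: data parity 0, sent cp 1 → mismatch
  c2: data parity 0, sent cp 0 → ok
  c3: data parity 0, sent cp 0 → ok
  c4: data parity 1, sent cp 1 → ok
Exactly one row (r2) and one column (c1) fail → the flipped bit is at their intersection.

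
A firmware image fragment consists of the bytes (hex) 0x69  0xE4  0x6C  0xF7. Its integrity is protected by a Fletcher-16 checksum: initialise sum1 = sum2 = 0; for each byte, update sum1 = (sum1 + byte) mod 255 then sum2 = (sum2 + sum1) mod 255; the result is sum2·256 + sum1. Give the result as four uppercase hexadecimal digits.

25B2

Running sums (mod 255):
  after byte 0 (0x69): sum1=105, sum2=105
  after byte 1 (0xE4): sum1=78, sum2=183
  after byte 2 (0x6C): sum1=186, sum2=114
  after byte 3 (0xF7): sum1=178, sum2=37
Checksum = sum2·256 + sum1 = 37·256 + 178 = 9650 = 0x25B2.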